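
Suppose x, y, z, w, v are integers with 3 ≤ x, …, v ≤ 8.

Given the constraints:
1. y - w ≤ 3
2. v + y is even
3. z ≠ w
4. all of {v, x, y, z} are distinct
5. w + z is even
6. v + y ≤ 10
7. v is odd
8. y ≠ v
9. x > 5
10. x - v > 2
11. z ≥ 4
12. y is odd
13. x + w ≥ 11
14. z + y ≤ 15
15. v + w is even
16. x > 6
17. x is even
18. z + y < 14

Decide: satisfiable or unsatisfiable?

Satisfiable

One satisfying assignment is x = 8, y = 5, z = 7, w = 3, v = 3.
For the less obvious constraints — constraint 1: y - w = 2; constraint 6: v + y = 8 — and the others hold by inspection.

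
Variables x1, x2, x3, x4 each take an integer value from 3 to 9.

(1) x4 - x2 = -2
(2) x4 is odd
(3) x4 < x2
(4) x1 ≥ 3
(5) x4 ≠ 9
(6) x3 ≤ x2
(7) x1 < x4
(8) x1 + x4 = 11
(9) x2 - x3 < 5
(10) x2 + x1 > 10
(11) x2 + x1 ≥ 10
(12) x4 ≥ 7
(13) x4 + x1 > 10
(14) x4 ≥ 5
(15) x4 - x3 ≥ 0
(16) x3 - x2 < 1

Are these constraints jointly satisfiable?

Take x1 = 4, x2 = 9, x3 = 7, x4 = 7. Then constraint 1: x4 - x2 = -2; constraint 8: x1 + x4 = 11, and every other listed constraint is also met.

Satisfiable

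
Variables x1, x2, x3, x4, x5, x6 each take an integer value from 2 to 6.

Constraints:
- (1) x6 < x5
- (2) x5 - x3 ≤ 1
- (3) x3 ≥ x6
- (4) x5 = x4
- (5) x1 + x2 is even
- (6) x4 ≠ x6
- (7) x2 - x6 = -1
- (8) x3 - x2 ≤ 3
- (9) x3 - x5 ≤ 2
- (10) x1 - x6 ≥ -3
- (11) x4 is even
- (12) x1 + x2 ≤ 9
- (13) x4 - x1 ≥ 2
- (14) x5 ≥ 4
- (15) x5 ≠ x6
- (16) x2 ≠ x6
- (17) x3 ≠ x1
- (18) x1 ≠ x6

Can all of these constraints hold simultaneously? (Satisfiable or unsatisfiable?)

Try x1 = 3, x2 = 3, x3 = 6, x4 = 6, x5 = 6, x6 = 4.
Check constraint 2: x5 - x3 = 0; constraint 7: x2 - x6 = -1. The remaining constraints are straightforward to verify.

Satisfiable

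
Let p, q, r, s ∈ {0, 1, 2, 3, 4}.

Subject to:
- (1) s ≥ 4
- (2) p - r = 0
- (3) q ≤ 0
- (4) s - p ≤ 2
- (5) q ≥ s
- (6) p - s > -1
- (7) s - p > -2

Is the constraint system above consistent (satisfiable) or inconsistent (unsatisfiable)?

Unsatisfiable

From constraints 1 and 5: q ≥ s and s ≥ 4, so q ≥ 4. From constraint 3: q ≤ 0. But 0 < 4, so no value of q works.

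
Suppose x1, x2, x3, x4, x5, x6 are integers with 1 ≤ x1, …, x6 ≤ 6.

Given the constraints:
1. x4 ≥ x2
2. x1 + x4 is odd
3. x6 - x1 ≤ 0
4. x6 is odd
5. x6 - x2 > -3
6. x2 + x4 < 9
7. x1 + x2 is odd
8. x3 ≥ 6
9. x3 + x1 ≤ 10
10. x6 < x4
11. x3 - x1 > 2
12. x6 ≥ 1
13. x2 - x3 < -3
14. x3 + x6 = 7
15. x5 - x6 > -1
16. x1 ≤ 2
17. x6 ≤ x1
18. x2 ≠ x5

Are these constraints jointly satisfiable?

Satisfiable

The assignment x1 = 1, x2 = 2, x3 = 6, x4 = 4, x5 = 3, x6 = 1 works:
  constraint 3 holds since x6 - x1 = 0.
  constraint 5 holds since x6 - x2 = -1.
  constraint 6 holds since x2 + x4 = 6.
The rest check out directly.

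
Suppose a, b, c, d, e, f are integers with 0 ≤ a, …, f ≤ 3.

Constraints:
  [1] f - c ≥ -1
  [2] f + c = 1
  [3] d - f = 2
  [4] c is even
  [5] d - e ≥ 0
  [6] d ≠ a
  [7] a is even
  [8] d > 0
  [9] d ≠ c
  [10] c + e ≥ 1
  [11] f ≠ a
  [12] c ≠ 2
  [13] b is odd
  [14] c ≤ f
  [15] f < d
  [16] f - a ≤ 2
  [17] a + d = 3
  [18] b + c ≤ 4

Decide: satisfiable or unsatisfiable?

Satisfiable

Try a = 0, b = 1, c = 0, d = 3, e = 2, f = 1.
Check constraint 1: f - c = 1; constraint 2: f + c = 1. The remaining constraints are straightforward to verify.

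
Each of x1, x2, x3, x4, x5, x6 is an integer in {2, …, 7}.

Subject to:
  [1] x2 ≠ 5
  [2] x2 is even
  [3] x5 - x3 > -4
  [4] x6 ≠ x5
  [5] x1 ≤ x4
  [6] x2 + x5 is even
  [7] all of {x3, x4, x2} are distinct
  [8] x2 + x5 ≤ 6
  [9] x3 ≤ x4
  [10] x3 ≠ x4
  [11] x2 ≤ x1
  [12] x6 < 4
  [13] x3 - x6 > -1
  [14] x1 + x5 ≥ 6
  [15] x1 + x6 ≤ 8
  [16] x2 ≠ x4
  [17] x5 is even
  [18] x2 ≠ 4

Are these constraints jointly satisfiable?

Try x1 = 4, x2 = 2, x3 = 4, x4 = 7, x5 = 2, x6 = 3.
Check constraint 3: x5 - x3 = -2; constraint 8: x2 + x5 = 4; constraint 13: x3 - x6 = 1. The remaining constraints are straightforward to verify.

Satisfiable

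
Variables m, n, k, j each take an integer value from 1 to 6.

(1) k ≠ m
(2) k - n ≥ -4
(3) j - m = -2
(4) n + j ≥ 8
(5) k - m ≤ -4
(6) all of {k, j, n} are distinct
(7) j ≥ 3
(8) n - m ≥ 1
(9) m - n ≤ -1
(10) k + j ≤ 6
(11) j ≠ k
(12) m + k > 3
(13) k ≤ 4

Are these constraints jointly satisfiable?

Constraints 2, 5, and 8 give m − k ≥ 4, k − n ≥ -4, n − m ≥ 1.
Adding all 3 inequalities: the left sides telescope to 0, and the right sides sum to 4 + (-4) + 1 = 1. So 0 ≥ 1, which is false.

Unsatisfiable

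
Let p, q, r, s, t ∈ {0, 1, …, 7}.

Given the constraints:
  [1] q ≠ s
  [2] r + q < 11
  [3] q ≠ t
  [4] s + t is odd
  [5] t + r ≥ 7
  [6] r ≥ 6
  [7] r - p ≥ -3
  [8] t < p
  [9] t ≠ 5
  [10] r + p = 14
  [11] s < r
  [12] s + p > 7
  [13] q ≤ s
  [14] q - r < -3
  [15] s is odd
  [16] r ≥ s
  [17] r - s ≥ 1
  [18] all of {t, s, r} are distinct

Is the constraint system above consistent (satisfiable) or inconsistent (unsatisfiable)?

Take p = 7, q = 1, r = 7, s = 3, t = 0. Then constraint 2: r + q = 8; constraint 5: t + r = 7; constraint 7: r - p = 0, and every other listed constraint is also met.

Satisfiable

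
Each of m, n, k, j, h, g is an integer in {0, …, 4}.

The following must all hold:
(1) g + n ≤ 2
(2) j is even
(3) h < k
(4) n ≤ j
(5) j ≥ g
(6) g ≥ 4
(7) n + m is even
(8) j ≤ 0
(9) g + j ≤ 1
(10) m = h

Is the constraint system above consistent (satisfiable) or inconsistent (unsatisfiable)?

Unsatisfiable

From constraints 5 and 6: j ≥ g and g ≥ 4, so j ≥ 4. From constraint 8: j ≤ 0. But 0 < 4, so no value of j works.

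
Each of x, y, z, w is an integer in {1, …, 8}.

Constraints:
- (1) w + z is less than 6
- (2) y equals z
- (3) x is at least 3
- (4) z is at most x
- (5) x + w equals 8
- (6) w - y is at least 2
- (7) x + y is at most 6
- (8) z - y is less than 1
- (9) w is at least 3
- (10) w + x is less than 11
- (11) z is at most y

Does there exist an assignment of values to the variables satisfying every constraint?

Satisfiable

One satisfying assignment is x = 4, y = 1, z = 1, w = 4.
For the less obvious constraints — constraint 1: w + z = 5; constraint 5: x + w = 8 — and the others hold by inspection.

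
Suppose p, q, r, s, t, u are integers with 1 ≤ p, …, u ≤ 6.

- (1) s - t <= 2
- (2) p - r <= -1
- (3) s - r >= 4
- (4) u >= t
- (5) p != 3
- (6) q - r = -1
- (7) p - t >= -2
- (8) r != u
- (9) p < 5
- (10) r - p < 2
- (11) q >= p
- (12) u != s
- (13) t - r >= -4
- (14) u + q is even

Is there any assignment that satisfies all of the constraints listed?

Unsatisfiable

Constraints 1, 2, 3, and 7 give p − t ≥ -2, t − s ≥ -2, s − r ≥ 4, r − p ≥ 1.
Adding all 4 inequalities: the left sides telescope to 0, and the right sides sum to (-2) + (-2) + 4 + 1 = 1. So 0 ≥ 1, which is false.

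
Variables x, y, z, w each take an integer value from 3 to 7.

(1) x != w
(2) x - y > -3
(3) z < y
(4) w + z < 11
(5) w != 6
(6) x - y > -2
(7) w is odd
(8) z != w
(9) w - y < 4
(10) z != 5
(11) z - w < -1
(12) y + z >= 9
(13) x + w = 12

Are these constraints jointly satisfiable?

One satisfying assignment is x = 5, y = 6, z = 3, w = 7.
For the less obvious constraints — constraint 2: x - y = -1; constraint 4: w + z = 10; constraint 6: x - y = -1 — and the others hold by inspection.

Satisfiable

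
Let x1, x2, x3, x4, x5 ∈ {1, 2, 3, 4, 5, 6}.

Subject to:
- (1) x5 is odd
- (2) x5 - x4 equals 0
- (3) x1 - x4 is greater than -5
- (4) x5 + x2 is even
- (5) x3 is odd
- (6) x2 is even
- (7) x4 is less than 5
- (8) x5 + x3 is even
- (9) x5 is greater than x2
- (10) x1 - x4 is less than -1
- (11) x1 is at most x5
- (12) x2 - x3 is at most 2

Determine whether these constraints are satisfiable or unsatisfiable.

Constraint 1 makes x5 odd and constraint 6 makes x2 even, so x5 + x2 must be odd. Constraint 4 says x5 + x2 is even — contradiction.

Unsatisfiable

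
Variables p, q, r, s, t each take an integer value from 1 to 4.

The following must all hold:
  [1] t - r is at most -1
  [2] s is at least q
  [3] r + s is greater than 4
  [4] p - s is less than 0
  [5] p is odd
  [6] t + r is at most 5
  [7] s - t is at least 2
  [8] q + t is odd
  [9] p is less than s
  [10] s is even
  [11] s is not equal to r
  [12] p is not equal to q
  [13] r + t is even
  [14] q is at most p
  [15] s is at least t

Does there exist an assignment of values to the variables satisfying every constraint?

Satisfiable

Take p = 3, q = 2, r = 3, s = 4, t = 1. Then constraint 1: t - r = -2; constraint 3: r + s = 7; constraint 4: p - s = -1, and every other listed constraint is also met.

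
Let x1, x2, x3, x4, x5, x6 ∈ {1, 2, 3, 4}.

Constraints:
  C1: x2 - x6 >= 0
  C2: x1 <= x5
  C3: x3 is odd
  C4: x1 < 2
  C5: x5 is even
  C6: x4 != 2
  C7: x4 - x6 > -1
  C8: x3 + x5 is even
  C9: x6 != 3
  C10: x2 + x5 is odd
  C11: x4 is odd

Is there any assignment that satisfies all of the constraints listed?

Unsatisfiable

Constraint 3 makes x3 odd and constraint 5 makes x5 even, so x3 + x5 must be odd. Constraint 8 says x3 + x5 is even — contradiction.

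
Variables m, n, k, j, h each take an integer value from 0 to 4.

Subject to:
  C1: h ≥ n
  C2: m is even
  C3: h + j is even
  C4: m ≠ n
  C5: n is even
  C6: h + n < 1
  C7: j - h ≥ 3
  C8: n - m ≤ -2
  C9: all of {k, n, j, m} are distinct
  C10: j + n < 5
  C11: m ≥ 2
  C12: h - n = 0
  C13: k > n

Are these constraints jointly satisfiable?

Setting (m, n, k, j, h) = (2, 0, 3, 4, 0) satisfies everything: constraint 6: h + n = 0; constraint 7: j - h = 4; constraint 8: n - m = -2, and the others follow.

Satisfiable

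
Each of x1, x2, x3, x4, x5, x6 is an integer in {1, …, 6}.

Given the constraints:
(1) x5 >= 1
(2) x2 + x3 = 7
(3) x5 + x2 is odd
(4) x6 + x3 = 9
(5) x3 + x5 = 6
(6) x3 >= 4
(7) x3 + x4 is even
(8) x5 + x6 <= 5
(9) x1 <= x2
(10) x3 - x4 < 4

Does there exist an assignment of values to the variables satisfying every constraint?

Take x1 = 2, x2 = 2, x3 = 5, x4 = 3, x5 = 1, x6 = 4. Then constraint 2: x2 + x3 = 7; constraint 4: x6 + x3 = 9; constraint 5: x3 + x5 = 6, and every other listed constraint is also met.

Satisfiable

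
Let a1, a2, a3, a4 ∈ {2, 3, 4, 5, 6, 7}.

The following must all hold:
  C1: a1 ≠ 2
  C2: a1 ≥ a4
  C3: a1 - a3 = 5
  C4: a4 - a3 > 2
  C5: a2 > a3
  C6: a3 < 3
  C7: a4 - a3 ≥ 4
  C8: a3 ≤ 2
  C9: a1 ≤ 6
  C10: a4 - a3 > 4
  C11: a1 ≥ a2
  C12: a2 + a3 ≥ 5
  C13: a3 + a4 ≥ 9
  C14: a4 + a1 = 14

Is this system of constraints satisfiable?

From constraint 8: a3 ≤ 2. From constraints 2 and 9: a4 ≤ a1 ≤ 6. Hence a3 + a4 ≤ 8. But constraint 13 requires a3 + a4 ≥ 9, and 9 > 8. Contradiction.

Unsatisfiable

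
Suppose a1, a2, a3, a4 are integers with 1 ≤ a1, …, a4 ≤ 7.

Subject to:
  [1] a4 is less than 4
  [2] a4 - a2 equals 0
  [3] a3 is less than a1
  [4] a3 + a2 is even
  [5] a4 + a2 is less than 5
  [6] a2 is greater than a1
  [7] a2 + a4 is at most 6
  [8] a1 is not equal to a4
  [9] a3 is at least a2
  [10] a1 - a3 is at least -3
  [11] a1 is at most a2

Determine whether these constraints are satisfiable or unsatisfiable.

Unsatisfiable

Constraints 3, 6, and 9 give a1 < a2, a2 ≤ a3, a3 < a1. Chaining: a1 < a2 ≤ a3 < a1, which forces a1 < a1 — impossible.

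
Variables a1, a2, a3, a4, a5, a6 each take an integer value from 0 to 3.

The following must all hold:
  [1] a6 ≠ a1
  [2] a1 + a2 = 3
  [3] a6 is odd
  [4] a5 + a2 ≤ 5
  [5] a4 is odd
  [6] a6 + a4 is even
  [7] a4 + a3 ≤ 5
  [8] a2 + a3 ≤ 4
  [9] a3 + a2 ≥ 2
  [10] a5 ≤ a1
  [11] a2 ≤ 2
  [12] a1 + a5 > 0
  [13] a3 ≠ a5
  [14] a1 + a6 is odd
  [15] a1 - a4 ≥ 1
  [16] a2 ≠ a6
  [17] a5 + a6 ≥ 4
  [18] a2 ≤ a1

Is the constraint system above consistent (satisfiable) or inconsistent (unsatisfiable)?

Take a1 = 2, a2 = 1, a3 = 3, a4 = 1, a5 = 1, a6 = 3. Then constraint 2: a1 + a2 = 3; constraint 4: a5 + a2 = 2, and every other listed constraint is also met.

Satisfiable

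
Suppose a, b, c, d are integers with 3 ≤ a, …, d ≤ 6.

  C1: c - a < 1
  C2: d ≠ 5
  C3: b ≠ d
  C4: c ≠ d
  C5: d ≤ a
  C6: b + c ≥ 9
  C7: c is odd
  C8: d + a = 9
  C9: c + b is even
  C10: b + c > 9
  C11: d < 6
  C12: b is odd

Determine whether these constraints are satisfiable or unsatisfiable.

The assignment a = 6, b = 5, c = 5, d = 3 works:
  constraint 1 holds since c - a = -1.
  constraint 6 holds since b + c = 10.
  constraint 8 holds since d + a = 9.
The rest check out directly.

Satisfiable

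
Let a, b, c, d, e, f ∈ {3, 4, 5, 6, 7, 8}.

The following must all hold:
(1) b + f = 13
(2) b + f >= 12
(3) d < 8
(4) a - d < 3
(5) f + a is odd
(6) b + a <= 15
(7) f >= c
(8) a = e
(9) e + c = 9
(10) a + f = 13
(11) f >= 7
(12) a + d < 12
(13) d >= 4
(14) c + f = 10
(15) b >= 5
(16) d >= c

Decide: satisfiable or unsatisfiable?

Satisfiable

The assignment a = 6, b = 6, c = 3, d = 4, e = 6, f = 7 works:
  constraint 1 holds since b + f = 13.
  constraint 2 holds since b + f = 13.
  constraint 4 holds since a - d = 2.
The rest check out directly.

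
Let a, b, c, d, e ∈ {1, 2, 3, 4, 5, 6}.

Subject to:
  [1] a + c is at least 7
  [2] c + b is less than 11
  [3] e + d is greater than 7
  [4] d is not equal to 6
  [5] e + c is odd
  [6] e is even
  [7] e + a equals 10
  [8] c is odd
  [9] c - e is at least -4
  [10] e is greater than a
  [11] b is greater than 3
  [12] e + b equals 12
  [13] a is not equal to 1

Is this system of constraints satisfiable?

Satisfiable

Take a = 4, b = 6, c = 3, d = 2, e = 6. Then constraint 1: a + c = 7; constraint 2: c + b = 9, and every other listed constraint is also met.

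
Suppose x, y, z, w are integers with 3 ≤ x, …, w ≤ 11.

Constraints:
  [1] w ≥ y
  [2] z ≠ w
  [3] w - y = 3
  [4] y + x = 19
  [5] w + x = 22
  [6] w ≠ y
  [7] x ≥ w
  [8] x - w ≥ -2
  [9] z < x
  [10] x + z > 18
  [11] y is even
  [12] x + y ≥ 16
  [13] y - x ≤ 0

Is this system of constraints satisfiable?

Satisfiable

One satisfying assignment is x = 11, y = 8, z = 8, w = 11.
For the less obvious constraints — constraint 3: w - y = 3; constraint 4: y + x = 19 — and the others hold by inspection.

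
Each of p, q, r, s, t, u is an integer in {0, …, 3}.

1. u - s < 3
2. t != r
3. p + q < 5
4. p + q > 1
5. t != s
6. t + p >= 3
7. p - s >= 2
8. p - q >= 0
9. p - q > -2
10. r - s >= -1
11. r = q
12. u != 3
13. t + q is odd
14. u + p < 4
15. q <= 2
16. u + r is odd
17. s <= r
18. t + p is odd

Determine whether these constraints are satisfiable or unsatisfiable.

Take p = 2, q = 2, r = 2, s = 0, t = 1, u = 1. Then constraint 1: u - s = 1; constraint 3: p + q = 4, and every other listed constraint is also met.

Satisfiable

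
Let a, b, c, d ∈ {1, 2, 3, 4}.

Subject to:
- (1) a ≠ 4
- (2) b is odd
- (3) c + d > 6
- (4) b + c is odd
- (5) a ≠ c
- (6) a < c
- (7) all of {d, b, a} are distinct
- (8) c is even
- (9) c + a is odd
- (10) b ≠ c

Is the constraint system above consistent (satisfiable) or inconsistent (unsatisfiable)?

Satisfiable

The assignment a = 1, b = 3, c = 4, d = 4 works:
  constraint 3 holds since c + d = 8.
  constraint 7 holds since values 4, 3, 1 are distinct.
The rest check out directly.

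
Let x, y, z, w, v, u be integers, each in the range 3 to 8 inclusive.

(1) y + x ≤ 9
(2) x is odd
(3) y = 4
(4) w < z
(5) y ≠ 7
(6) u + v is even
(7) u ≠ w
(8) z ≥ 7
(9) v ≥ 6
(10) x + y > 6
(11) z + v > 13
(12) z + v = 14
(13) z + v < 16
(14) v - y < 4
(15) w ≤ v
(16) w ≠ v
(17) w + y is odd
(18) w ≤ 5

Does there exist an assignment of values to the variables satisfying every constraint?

Take x = 5, y = 4, z = 8, w = 3, v = 6, u = 4. Then constraint 1: y + x = 9; constraint 10: x + y = 9, and every other listed constraint is also met.

Satisfiable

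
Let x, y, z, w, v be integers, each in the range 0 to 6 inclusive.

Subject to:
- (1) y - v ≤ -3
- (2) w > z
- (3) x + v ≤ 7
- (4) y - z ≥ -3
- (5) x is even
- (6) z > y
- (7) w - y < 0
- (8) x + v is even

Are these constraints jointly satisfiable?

Unsatisfiable

Constraints 2, 6, and 7 give y < z, z < w, w < y. Chaining: y < z < w < y, which forces y < y — impossible.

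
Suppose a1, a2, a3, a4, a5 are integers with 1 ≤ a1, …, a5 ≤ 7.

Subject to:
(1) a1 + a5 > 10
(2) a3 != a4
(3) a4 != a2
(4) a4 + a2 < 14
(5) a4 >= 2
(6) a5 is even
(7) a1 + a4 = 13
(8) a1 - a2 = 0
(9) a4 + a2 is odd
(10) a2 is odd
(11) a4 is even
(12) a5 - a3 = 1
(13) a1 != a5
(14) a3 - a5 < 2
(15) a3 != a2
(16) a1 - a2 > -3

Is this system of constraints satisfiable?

Satisfiable

Setting (a1, a2, a3, a4, a5) = (7, 7, 5, 6, 6) satisfies everything: constraint 1: a1 + a5 = 13; constraint 4: a4 + a2 = 13, and the others follow.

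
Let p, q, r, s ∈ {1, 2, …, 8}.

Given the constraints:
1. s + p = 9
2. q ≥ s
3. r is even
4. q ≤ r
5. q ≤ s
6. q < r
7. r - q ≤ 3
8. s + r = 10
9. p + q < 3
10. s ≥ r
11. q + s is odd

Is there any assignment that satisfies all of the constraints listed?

Unsatisfiable

Constraints 2, 6, and 10 give r ≤ s, s ≤ q, q < r. Chaining: r ≤ s ≤ q < r, which forces r < r — impossible.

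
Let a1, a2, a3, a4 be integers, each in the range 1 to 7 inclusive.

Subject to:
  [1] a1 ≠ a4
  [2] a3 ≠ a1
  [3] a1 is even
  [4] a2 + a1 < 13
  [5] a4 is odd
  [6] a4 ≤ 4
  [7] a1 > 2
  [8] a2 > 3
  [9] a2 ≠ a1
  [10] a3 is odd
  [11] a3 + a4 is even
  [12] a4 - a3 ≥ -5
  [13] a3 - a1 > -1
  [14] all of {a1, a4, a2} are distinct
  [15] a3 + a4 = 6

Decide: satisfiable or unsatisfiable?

Satisfiable

One satisfying assignment is a1 = 4, a2 = 6, a3 = 5, a4 = 1.
For the less obvious constraints — constraint 4: a2 + a1 = 10; constraint 12: a4 - a3 = -4 — and the others hold by inspection.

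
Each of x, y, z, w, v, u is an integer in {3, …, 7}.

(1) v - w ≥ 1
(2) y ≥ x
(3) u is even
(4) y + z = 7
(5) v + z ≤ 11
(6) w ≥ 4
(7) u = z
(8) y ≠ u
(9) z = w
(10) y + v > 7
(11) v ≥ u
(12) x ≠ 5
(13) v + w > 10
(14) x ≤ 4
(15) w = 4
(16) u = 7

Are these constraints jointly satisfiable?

Constraint 16 fixes u = 7 and constraint 15 fixes w = 4. Constraints 7 and 9 give u = z = w, so u = w. But 7 ≠ 4 — contradiction.

Unsatisfiable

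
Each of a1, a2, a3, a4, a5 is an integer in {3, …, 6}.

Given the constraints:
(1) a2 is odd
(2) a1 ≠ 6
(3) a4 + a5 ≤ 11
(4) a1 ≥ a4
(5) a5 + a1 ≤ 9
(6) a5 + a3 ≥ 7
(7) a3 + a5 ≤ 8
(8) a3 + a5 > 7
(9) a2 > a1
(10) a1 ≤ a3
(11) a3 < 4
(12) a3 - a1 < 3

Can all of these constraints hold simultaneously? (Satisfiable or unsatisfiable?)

Satisfiable

Try a1 = 3, a2 = 5, a3 = 3, a4 = 3, a5 = 5.
Check constraint 3: a4 + a5 = 8; constraint 5: a5 + a1 = 8. The remaining constraints are straightforward to verify.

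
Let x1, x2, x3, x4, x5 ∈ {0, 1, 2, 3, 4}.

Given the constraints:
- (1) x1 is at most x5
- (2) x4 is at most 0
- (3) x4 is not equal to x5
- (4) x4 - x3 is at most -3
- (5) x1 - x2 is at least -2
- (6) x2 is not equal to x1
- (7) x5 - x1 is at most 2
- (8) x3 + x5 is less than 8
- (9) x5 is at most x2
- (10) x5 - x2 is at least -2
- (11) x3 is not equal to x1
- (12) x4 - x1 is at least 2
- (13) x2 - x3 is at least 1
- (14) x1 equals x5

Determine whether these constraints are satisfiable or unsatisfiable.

Unsatisfiable

Constraints 4, 7, 10, 12, and 13 give x1 − x5 ≥ -2, x5 − x2 ≥ -2, x2 − x3 ≥ 1, x3 − x4 ≥ 3, x4 − x1 ≥ 2.
Adding all 5 inequalities: the left sides telescope to 0, and the right sides sum to (-2) + (-2) + 1 + 3 + 2 = 2. So 0 ≥ 2, which is false.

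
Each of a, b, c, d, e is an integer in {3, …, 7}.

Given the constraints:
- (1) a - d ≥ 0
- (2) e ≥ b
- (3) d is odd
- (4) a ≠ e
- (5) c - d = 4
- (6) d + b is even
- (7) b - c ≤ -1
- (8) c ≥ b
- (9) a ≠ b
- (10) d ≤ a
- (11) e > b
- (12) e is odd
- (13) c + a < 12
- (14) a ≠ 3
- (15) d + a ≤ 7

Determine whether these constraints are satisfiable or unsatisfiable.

Take a = 4, b = 3, c = 7, d = 3, e = 5. Then constraint 1: a - d = 1; constraint 5: c - d = 4, and every other listed constraint is also met.

Satisfiable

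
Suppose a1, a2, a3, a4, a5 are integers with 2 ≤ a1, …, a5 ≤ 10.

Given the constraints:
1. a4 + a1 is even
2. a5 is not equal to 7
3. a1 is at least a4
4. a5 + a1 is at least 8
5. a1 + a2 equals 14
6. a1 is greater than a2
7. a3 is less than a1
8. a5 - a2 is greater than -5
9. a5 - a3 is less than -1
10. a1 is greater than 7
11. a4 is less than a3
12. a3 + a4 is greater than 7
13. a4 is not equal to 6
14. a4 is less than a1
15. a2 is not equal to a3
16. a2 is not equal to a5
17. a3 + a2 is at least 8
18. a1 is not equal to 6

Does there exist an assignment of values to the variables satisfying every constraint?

Satisfiable

Take a1 = 9, a2 = 5, a3 = 6, a4 = 3, a5 = 2. Then constraint 4: a5 + a1 = 11; constraint 5: a1 + a2 = 14, and every other listed constraint is also met.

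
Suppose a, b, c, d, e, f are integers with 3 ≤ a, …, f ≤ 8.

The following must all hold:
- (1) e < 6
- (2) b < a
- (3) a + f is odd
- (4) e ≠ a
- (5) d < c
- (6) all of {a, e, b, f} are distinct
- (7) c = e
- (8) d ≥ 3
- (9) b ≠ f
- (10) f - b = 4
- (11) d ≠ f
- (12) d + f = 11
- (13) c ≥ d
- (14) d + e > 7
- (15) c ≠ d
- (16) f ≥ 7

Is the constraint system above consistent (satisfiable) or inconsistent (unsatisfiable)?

Satisfiable

One satisfying assignment is a = 8, b = 3, c = 5, d = 4, e = 5, f = 7.
For the less obvious constraints — constraint 10: f - b = 4; constraint 12: d + f = 11 — and the others hold by inspection.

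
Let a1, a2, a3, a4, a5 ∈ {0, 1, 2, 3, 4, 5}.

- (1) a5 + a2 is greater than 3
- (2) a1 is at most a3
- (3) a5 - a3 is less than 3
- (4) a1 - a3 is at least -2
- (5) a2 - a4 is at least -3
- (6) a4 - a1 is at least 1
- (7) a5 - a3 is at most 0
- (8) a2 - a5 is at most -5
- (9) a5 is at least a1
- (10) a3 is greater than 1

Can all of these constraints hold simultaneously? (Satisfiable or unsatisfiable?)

Constraints 4, 5, 6, 7, and 8 give a2 − a4 ≥ -3, a4 − a1 ≥ 1, a1 − a3 ≥ -2, a3 − a5 ≥ 0, a5 − a2 ≥ 5.
Adding all 5 inequalities: the left sides telescope to 0, and the right sides sum to (-3) + 1 + (-2) + 0 + 5 = 1. So 0 ≥ 1, which is false.

Unsatisfiable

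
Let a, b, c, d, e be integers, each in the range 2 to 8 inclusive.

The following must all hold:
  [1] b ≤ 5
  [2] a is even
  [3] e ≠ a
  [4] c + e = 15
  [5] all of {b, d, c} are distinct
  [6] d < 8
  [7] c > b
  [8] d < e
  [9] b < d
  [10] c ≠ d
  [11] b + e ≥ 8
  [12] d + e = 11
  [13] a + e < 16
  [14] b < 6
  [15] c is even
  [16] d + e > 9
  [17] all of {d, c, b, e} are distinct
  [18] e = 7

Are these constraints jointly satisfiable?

Satisfiable

Setting (a, b, c, d, e) = (8, 2, 8, 4, 7) satisfies everything: constraint 4: c + e = 15; constraint 11: b + e = 9, and the others follow.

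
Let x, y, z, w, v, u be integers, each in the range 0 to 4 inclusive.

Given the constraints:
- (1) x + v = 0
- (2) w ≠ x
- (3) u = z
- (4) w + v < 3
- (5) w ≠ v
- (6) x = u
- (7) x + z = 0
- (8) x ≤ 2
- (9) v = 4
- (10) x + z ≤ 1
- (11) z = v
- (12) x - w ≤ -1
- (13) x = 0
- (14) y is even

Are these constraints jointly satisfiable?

Constraint 13 fixes x = 0 and constraint 9 fixes v = 4. Constraints 3, 6, and 11 give x = u = z = v, so x = v. But 0 ≠ 4 — contradiction.

Unsatisfiable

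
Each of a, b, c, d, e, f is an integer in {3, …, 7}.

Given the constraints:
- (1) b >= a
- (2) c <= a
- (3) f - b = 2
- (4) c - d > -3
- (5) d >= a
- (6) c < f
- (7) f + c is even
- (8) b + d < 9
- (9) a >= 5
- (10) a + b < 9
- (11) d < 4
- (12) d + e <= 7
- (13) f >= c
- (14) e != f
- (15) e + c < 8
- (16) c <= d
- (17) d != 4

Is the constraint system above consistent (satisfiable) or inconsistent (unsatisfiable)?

From constraints 5 and 9: d ≥ a and a ≥ 5, so d ≥ 5. From constraint 11: d ≤ 3. But 3 < 5, so no value of d works.

Unsatisfiable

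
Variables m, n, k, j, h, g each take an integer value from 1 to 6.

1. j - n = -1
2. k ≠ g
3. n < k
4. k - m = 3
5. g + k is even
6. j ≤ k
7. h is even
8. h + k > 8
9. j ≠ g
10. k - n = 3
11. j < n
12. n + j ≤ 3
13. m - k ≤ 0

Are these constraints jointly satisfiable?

The assignment m = 2, n = 2, k = 5, j = 1, h = 6, g = 3 works:
  constraint 1 holds since j - n = -1.
  constraint 4 holds since k - m = 3.
The rest check out directly.

Satisfiable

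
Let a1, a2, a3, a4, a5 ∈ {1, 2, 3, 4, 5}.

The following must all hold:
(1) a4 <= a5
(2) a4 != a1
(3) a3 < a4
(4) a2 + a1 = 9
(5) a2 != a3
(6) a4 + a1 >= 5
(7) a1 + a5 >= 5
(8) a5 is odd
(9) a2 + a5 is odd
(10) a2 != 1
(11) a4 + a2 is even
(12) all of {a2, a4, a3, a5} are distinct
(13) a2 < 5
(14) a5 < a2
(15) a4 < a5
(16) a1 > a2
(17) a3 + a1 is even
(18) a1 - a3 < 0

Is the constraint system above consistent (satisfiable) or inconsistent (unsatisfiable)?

Constraints 3, 14, 15, 16, and 18 give a5 < a2, a2 < a1, a1 < a3, a3 < a4, a4 < a5. Chaining: a5 < a2 < a1 < a3 < a4 < a5, which forces a5 < a5 — impossible.

Unsatisfiable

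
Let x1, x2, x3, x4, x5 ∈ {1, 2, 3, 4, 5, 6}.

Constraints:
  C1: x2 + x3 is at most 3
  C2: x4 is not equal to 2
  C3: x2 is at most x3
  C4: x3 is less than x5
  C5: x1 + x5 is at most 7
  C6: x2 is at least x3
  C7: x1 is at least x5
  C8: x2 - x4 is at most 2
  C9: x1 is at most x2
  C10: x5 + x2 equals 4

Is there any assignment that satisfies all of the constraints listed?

Unsatisfiable

Constraints 3, 4, 7, and 9 give x3 < x5, x5 ≤ x1, x1 ≤ x2, x2 ≤ x3. Chaining: x3 < x5 ≤ x1 ≤ x2 ≤ x3, which forces x3 < x3 — impossible.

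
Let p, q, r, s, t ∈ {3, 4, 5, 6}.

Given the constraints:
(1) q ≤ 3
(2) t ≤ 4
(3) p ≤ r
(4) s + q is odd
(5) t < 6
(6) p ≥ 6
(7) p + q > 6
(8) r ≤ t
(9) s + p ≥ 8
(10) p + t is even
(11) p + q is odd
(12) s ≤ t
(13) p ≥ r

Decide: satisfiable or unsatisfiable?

Unsatisfiable

From constraints 3 and 6: r ≥ p and p ≥ 6, so r ≥ 6. From constraints 2 and 8: r ≤ t and t ≤ 4, so r ≤ 4. But 4 < 6, so no value of r works.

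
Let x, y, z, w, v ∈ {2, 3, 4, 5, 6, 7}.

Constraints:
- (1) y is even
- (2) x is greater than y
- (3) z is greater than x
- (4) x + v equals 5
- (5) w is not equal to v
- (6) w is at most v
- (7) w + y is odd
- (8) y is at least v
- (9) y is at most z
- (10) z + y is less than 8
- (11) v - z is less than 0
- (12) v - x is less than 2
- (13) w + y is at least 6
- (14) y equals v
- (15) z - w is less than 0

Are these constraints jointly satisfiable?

Unsatisfiable

Constraints 2, 3, 6, 8, and 15 give z < w, w ≤ v, v ≤ y, y < x, x < z. Chaining: z < w ≤ v ≤ y < x < z, which forces z < z — impossible.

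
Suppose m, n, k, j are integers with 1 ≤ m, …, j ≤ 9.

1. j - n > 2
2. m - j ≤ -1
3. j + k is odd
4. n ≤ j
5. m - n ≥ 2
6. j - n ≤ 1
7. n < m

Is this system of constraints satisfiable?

Constraints 2, 5, and 6 give m − n ≥ 2, n − j ≥ -1, j − m ≥ 1.
Adding all 3 inequalities: the left sides telescope to 0, and the right sides sum to 2 + (-1) + 1 = 2. So 0 ≥ 2, which is false.

Unsatisfiable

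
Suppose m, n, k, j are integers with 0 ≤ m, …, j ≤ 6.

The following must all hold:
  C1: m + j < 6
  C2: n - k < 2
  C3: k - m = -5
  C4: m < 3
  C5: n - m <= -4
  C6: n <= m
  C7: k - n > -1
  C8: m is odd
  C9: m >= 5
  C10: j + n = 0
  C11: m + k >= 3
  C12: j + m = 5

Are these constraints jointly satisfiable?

From constraint 9: m ≥ 5. From constraint 4: m ≤ 2. But 2 < 5, so no value of m works.

Unsatisfiable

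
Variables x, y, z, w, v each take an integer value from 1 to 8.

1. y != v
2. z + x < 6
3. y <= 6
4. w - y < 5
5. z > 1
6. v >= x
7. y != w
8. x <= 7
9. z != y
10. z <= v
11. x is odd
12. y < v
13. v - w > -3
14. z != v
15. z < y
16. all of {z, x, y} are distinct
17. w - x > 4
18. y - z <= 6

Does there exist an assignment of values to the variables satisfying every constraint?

Try x = 1, y = 5, z = 2, w = 8, v = 6.
Check constraint 2: z + x = 3; constraint 4: w - y = 3; constraint 13: v - w = -2. The remaining constraints are straightforward to verify.

Satisfiable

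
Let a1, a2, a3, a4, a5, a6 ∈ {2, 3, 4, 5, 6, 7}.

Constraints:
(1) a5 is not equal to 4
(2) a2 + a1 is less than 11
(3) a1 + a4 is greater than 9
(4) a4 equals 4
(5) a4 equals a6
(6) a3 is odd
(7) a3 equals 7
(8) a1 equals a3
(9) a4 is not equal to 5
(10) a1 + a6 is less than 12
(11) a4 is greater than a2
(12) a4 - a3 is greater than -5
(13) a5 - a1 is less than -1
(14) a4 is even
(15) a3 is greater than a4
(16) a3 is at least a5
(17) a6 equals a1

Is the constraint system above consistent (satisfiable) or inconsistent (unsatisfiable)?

Constraint 4 fixes a4 = 4 and constraint 7 fixes a3 = 7. Constraints 5, 8, and 17 give a4 = a6 = a1 = a3, so a4 = a3. But 4 ≠ 7 — contradiction.

Unsatisfiable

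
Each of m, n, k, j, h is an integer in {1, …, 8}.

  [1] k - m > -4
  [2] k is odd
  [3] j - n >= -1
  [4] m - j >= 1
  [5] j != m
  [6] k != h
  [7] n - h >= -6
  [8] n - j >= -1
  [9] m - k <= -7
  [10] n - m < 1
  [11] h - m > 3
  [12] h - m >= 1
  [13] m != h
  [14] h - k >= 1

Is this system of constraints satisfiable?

Constraints 3, 4, 7, 9, and 14 give m − j ≥ 1, j − n ≥ -1, n − h ≥ -6, h − k ≥ 1, k − m ≥ 7.
Adding all 5 inequalities: the left sides telescope to 0, and the right sides sum to 1 + (-1) + (-6) + 1 + 7 = 2. So 0 ≥ 2, which is false.

Unsatisfiable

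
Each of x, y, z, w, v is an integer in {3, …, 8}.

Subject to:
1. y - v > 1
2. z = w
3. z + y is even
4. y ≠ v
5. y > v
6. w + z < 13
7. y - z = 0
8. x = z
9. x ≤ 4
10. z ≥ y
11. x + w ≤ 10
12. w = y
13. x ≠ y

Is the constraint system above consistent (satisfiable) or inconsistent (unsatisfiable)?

Unsatisfiable

From constraints 2, 8, and 12, x = z = w = y, so x = y. But constraint 13 says x ≠ y. Contradiction.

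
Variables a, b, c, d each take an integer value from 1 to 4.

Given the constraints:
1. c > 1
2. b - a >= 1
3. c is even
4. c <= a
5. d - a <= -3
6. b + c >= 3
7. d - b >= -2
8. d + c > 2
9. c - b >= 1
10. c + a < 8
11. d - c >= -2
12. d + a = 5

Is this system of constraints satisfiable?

Constraints 2, 5, and 7 give d − b ≥ -2, b − a ≥ 1, a − d ≥ 3.
Adding all 3 inequalities: the left sides telescope to 0, and the right sides sum to (-2) + 1 + 3 = 2. So 0 ≥ 2, which is false.

Unsatisfiable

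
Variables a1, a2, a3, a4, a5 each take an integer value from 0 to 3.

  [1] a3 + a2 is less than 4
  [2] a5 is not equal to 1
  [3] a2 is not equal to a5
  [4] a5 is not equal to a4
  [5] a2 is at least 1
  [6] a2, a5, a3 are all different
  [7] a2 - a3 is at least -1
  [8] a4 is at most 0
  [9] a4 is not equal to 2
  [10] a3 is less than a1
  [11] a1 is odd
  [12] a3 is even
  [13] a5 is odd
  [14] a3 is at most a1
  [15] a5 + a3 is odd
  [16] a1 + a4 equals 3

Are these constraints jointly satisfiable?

Satisfiable

The assignment a1 = 3, a2 = 1, a3 = 0, a4 = 0, a5 = 3 works:
  constraint 1 holds since a3 + a2 = 1.
  constraint 7 holds since a2 - a3 = 1.
  constraint 16 holds since a1 + a4 = 3.
The rest check out directly.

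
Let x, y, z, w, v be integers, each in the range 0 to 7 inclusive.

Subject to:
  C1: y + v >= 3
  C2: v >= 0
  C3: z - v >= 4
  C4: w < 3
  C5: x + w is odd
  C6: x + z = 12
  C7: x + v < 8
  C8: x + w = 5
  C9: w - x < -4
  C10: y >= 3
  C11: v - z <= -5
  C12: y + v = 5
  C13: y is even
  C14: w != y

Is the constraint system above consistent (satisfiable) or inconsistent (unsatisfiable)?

Satisfiable

Take x = 5, y = 4, z = 7, w = 0, v = 1. Then constraint 1: y + v = 5; constraint 3: z - v = 6, and every other listed constraint is also met.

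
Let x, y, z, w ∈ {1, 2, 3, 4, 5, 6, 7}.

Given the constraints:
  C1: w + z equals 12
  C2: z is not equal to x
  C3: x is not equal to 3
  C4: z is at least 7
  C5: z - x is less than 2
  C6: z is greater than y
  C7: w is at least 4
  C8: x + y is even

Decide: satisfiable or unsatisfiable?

Satisfiable

Setting (x, y, z, w) = (6, 2, 7, 5) satisfies everything: constraint 1: w + z = 12; constraint 5: z - x = 1; constraint 8: x + y = 8 is even, and the others follow.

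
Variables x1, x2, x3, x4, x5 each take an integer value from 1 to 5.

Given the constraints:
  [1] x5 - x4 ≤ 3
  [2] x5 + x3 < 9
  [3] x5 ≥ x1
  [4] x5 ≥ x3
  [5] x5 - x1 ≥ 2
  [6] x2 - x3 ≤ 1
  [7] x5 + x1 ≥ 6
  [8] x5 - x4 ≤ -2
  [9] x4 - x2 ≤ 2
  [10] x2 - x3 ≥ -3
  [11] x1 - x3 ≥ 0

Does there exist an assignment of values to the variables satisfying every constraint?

Constraints 5, 6, 8, 9, and 11 give x4 − x5 ≥ 2, x5 − x1 ≥ 2, x1 − x3 ≥ 0, x3 − x2 ≥ -1, x2 − x4 ≥ -2.
Adding all 5 inequalities: the left sides telescope to 0, and the right sides sum to 2 + 2 + 0 + (-1) + (-2) = 1. So 0 ≥ 1, which is false.

Unsatisfiable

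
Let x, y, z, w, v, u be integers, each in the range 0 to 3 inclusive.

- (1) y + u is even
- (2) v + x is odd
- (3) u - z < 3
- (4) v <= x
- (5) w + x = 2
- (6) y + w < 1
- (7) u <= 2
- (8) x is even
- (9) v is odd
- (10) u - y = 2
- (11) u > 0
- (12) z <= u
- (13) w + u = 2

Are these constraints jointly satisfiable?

Satisfiable

The assignment x = 2, y = 0, z = 0, w = 0, v = 1, u = 2 works:
  constraint 3 holds since u - z = 2.
  constraint 5 holds since w + x = 2.
  constraint 6 holds since y + w = 0.
The rest check out directly.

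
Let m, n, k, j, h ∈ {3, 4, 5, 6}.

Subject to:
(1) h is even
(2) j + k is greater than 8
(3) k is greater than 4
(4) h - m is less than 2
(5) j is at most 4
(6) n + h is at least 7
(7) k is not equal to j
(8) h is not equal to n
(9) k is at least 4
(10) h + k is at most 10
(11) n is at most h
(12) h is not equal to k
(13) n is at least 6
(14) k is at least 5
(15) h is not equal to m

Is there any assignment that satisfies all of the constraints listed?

Unsatisfiable

From constraints 11 and 13: h ≥ n ≥ 6. From constraint 14: k ≥ 5. Hence h + k ≥ 11. But constraint 10 requires h + k ≤ 10, and 10 < 11. Contradiction.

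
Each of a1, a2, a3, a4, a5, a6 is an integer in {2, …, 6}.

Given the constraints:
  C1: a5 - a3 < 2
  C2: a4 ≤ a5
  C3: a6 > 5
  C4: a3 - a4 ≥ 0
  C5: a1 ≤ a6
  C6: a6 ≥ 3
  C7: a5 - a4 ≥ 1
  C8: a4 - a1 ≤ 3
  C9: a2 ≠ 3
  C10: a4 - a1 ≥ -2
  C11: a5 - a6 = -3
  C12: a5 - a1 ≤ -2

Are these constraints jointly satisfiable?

Constraints 7, 10, and 12 give a4 − a1 ≥ -2, a1 − a5 ≥ 2, a5 − a4 ≥ 1.
Adding all 3 inequalities: the left sides telescope to 0, and the right sides sum to (-2) + 2 + 1 = 1. So 0 ≥ 1, which is false.

Unsatisfiable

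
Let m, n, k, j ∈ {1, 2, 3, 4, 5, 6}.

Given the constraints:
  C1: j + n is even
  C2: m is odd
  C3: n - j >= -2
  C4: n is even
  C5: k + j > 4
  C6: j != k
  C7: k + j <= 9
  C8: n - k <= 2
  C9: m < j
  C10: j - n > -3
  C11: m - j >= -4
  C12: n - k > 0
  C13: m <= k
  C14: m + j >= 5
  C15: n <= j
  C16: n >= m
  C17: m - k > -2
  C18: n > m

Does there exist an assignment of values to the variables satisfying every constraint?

Satisfiable

Take m = 3, n = 4, k = 3, j = 4. Then constraint 3: n - j = 0; constraint 5: k + j = 7, and every other listed constraint is also met.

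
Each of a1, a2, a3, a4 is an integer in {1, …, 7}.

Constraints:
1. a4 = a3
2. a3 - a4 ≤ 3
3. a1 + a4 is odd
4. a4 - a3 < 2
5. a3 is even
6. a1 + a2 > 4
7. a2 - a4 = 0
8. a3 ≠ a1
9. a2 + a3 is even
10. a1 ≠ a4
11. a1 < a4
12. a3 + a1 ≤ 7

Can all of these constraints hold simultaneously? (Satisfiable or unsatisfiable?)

Satisfiable

One satisfying assignment is a1 = 1, a2 = 6, a3 = 6, a4 = 6.
For the less obvious constraints — constraint 2: a3 - a4 = 0; constraint 4: a4 - a3 = 0; constraint 6: a1 + a2 = 7 — and the others hold by inspection.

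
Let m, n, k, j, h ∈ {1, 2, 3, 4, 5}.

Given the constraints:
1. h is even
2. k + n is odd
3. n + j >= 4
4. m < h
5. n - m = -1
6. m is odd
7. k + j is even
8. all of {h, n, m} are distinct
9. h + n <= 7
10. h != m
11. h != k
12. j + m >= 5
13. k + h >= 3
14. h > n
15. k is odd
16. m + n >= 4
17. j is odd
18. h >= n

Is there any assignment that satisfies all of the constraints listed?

Satisfiable

Try m = 3, n = 2, k = 1, j = 3, h = 4.
Check constraint 3: n + j = 5; constraint 5: n - m = -1; constraint 9: h + n = 6. The remaining constraints are straightforward to verify.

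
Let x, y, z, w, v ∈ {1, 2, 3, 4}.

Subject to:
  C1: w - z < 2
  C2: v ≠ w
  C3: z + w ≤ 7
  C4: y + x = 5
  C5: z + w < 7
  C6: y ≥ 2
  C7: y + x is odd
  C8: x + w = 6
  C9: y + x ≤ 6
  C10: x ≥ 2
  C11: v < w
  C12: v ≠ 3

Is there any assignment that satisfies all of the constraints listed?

Satisfiable

One satisfying assignment is x = 3, y = 2, z = 2, w = 3, v = 2.
For the less obvious constraints — constraint 1: w - z = 1; constraint 3: z + w = 5; constraint 4: y + x = 5 — and the others hold by inspection.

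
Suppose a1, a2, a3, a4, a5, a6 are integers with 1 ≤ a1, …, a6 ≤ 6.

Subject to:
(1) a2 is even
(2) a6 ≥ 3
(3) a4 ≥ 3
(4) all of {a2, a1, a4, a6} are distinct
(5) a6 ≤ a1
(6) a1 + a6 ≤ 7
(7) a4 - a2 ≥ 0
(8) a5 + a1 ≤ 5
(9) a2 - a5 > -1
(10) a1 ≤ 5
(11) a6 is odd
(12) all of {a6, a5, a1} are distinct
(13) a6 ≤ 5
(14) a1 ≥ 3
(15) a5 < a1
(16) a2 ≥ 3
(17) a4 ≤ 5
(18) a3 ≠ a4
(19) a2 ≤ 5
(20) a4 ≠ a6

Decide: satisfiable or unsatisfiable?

Constraints 2, 3, 10, 13, 14, 16, 17, and 19 confine each of a2, a1, a4, a6 to the 3 values {3, …, 5}.
Constraint 4 requires all 4 of them to be distinct, but only 3 values are available — impossible by the pigeonhole principle.

Unsatisfiable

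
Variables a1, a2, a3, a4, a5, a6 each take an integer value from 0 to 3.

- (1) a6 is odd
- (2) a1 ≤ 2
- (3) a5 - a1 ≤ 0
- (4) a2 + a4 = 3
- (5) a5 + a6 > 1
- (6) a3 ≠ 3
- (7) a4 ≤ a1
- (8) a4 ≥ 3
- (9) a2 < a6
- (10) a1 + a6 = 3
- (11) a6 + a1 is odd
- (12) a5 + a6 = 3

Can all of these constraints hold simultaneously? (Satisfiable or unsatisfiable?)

Unsatisfiable

From constraints 7 and 8: a1 ≥ a4 and a4 ≥ 3, so a1 ≥ 3. From constraint 2: a1 ≤ 2. But 2 < 3, so no value of a1 works.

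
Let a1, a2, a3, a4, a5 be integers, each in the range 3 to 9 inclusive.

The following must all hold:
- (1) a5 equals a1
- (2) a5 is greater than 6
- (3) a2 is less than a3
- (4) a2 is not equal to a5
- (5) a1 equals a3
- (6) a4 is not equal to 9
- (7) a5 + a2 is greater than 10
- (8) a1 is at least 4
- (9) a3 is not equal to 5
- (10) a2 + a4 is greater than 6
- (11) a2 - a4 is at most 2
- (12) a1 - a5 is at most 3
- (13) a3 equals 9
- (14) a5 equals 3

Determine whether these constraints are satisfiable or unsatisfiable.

Unsatisfiable

Constraint 14 fixes a5 = 3 and constraint 13 fixes a3 = 9. Constraints 1 and 5 give a5 = a1 = a3, so a5 = a3. But 3 ≠ 9 — contradiction.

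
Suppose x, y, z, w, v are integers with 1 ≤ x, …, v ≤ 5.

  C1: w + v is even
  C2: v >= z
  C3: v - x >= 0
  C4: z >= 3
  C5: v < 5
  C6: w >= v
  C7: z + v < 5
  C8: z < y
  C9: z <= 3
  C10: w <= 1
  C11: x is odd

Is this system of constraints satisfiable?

From constraints 2 and 4: v ≥ z and z ≥ 3, so v ≥ 3. From constraints 6 and 10: v ≤ w and w ≤ 1, so v ≤ 1. But 1 < 3, so no value of v works.

Unsatisfiable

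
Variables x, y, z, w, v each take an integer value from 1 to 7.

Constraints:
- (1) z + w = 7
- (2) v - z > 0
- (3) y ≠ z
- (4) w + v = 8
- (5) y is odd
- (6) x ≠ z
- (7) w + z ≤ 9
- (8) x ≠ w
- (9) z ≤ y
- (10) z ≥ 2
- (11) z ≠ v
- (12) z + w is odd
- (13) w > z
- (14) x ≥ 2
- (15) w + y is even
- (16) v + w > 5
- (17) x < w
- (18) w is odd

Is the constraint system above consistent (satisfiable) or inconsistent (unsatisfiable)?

Satisfiable

Try x = 4, y = 3, z = 2, w = 5, v = 3.
Check constraint 1: z + w = 7; constraint 2: v - z = 1. The remaining constraints are straightforward to verify.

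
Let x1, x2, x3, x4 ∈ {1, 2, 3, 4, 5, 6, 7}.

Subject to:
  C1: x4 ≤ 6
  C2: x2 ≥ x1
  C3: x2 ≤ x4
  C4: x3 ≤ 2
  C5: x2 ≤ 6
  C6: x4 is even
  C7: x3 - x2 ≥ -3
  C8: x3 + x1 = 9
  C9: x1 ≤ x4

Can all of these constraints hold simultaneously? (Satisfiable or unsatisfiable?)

From constraint 4: x3 ≤ 2. From constraints 2 and 5: x1 ≤ x2 ≤ 6. Hence x3 + x1 ≤ 8. But constraint 8 requires x3 + x1 = 9, and 9 > 8. Contradiction.

Unsatisfiable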